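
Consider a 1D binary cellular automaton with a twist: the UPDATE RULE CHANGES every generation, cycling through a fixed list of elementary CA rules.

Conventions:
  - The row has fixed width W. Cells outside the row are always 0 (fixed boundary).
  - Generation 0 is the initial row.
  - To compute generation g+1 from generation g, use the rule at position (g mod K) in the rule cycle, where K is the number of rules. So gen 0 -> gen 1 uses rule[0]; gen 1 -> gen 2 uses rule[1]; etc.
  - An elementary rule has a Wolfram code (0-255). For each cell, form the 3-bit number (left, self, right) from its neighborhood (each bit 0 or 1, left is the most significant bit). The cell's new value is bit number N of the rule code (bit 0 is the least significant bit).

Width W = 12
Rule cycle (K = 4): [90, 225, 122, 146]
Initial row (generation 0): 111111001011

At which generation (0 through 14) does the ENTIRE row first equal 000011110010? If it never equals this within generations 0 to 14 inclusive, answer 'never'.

Gen 0: 111111001011
Gen 1 (rule 90): 100001110011
Gen 2 (rule 225): 001100110001
Gen 3 (rule 122): 011111111010
Gen 4 (rule 146): 101111110001
Gen 5 (rule 90): 001000011010
Gen 6 (rule 225): 100011001100
Gen 7 (rule 122): 010111111110
Gen 8 (rule 146): 100011111101
Gen 9 (rule 90): 010110000100
Gen 10 (rule 225): 001010110001
Gen 11 (rule 122): 010101111010
Gen 12 (rule 146): 100000110001
Gen 13 (rule 90): 010001111010
Gen 14 (rule 225): 000100111100

Answer: never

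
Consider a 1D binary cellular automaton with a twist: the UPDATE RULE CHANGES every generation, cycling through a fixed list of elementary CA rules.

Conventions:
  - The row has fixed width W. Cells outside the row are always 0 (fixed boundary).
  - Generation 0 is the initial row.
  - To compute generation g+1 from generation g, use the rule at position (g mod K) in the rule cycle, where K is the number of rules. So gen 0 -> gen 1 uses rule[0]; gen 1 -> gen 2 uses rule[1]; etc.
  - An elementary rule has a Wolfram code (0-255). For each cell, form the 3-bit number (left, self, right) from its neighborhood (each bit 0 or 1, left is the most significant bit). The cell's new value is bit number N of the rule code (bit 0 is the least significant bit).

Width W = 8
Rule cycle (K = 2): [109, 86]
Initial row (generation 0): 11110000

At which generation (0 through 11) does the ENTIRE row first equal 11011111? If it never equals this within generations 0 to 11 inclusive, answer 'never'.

Gen 0: 11110000
Gen 1 (rule 109): 10010111
Gen 2 (rule 86): 11110001
Gen 3 (rule 109): 10010101
Gen 4 (rule 86): 11110101
Gen 5 (rule 109): 10011111
Gen 6 (rule 86): 11100001
Gen 7 (rule 109): 10101101
Gen 8 (rule 86): 10100101
Gen 9 (rule 109): 11100111
Gen 10 (rule 86): 00111001
Gen 11 (rule 109): 10101001

Answer: never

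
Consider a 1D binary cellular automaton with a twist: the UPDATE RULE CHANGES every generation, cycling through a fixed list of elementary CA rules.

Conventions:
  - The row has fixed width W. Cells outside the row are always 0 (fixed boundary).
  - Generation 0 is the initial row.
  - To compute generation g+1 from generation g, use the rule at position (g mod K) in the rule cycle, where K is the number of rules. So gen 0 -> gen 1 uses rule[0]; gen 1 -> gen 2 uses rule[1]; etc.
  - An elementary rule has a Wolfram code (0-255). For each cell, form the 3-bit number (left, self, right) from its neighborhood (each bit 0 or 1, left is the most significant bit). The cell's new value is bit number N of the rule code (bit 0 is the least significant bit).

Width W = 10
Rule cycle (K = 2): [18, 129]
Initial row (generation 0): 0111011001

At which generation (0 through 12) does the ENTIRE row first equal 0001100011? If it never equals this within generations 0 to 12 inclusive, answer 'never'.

Answer: 4

Derivation:
Gen 0: 0111011001
Gen 1 (rule 18): 1000000110
Gen 2 (rule 129): 0011110000
Gen 3 (rule 18): 0100001000
Gen 4 (rule 129): 0001100011
Gen 5 (rule 18): 0010010100
Gen 6 (rule 129): 1000000001
Gen 7 (rule 18): 0100000010
Gen 8 (rule 129): 0001111000
Gen 9 (rule 18): 0010000100
Gen 10 (rule 129): 1000110001
Gen 11 (rule 18): 0101001010
Gen 12 (rule 129): 0000000000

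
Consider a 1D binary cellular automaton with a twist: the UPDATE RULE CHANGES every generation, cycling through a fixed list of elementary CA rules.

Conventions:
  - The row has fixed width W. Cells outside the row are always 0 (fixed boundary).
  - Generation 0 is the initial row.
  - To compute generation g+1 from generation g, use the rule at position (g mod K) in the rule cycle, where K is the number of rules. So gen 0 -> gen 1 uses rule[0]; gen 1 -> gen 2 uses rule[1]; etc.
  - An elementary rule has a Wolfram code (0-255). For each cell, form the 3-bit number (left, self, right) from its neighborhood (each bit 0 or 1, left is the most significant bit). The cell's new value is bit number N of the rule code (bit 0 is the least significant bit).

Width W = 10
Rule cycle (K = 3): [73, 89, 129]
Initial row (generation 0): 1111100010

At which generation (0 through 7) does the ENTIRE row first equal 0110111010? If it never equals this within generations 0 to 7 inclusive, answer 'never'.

Answer: never

Derivation:
Gen 0: 1111100010
Gen 1 (rule 73): 1000101000
Gen 2 (rule 89): 0110000111
Gen 3 (rule 129): 0000110010
Gen 4 (rule 73): 1110110000
Gen 5 (rule 89): 1010111111
Gen 6 (rule 129): 0000011110
Gen 7 (rule 73): 1111010010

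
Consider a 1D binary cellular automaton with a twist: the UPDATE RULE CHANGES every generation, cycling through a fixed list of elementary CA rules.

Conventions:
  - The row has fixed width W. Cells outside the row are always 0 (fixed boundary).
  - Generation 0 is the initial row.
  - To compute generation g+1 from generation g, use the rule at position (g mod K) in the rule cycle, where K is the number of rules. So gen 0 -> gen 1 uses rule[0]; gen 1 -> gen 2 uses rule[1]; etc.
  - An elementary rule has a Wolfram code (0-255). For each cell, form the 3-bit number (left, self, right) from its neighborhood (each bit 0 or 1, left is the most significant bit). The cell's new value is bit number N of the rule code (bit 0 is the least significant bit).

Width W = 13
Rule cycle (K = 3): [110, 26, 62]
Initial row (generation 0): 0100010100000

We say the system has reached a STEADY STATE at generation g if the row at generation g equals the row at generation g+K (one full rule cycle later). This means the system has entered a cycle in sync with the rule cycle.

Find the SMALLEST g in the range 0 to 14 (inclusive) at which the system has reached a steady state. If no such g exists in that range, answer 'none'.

Gen 0: 0100010100000
Gen 1 (rule 110): 1100111100000
Gen 2 (rule 26): 1011100010000
Gen 3 (rule 62): 1110010111000
Gen 4 (rule 110): 1010111101000
Gen 5 (rule 26): 0000100000100
Gen 6 (rule 62): 0001110001110
Gen 7 (rule 110): 0011010011010
Gen 8 (rule 26): 0110001110001
Gen 9 (rule 62): 1101011001011
Gen 10 (rule 110): 1111111011111
Gen 11 (rule 26): 1000000010000
Gen 12 (rule 62): 1100000111000
Gen 13 (rule 110): 1100001101000
Gen 14 (rule 26): 1010011000100
Gen 15 (rule 62): 1111110101110
Gen 16 (rule 110): 1000011111010
Gen 17 (rule 26): 0100110000001

Answer: none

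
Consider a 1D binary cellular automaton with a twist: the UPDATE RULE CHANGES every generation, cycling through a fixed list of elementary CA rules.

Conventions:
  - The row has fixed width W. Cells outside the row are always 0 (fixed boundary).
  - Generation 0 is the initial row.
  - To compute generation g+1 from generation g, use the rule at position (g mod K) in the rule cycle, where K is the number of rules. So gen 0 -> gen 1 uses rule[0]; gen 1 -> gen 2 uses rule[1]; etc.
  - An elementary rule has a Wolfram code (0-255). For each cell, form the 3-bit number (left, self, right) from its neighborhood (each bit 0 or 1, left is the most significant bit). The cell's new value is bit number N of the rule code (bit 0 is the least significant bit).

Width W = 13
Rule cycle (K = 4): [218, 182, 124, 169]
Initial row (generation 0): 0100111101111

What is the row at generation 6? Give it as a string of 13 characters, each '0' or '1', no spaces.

Gen 0: 0100111101111
Gen 1 (rule 218): 1011111101111
Gen 2 (rule 182): 1101111010110
Gen 3 (rule 124): 1111001111111
Gen 4 (rule 169): 1110001111110
Gen 5 (rule 218): 1111011111111
Gen 6 (rule 182): 0110101111110

Answer: 0110101111110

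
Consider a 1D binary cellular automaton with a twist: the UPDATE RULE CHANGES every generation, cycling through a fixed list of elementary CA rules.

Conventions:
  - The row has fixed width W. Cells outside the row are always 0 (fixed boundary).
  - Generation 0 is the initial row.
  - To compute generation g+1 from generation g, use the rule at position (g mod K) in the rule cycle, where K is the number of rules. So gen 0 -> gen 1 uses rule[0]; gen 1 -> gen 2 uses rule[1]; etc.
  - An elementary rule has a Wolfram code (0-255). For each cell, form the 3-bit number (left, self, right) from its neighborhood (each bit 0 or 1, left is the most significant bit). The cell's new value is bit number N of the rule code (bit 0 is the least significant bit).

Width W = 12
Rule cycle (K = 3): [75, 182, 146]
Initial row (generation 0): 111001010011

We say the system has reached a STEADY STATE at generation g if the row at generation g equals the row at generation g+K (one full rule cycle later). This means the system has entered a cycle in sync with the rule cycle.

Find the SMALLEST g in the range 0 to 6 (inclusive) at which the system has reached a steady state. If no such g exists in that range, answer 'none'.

Answer: 6

Derivation:
Gen 0: 111001010011
Gen 1 (rule 75): 101010000111
Gen 2 (rule 182): 111111001010
Gen 3 (rule 146): 011110110001
Gen 4 (rule 75): 110010110110
Gen 5 (rule 182): 001111001001
Gen 6 (rule 146): 010110110110
Gen 7 (rule 75): 100110110110
Gen 8 (rule 182): 111001001001
Gen 9 (rule 146): 010110110110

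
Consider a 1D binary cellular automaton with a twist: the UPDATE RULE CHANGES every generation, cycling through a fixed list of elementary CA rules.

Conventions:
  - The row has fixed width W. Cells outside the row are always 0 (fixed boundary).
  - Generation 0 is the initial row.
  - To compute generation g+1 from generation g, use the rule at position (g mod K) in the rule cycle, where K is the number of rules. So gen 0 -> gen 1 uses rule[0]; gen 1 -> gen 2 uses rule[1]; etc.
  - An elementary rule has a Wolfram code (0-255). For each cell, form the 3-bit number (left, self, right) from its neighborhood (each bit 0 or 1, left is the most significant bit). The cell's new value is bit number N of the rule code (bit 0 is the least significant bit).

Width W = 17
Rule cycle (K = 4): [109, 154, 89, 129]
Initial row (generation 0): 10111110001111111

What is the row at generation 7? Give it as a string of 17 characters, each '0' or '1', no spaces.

Gen 0: 10111110001111111
Gen 1 (rule 109): 11100010101000001
Gen 2 (rule 154): 11010100000100010
Gen 3 (rule 89): 11000011110011001
Gen 4 (rule 129): 00011001100000000
Gen 5 (rule 109): 11011001101111111
Gen 6 (rule 154): 10010111001111110
Gen 7 (rule 89): 01000101101000011

Answer: 01000101101000011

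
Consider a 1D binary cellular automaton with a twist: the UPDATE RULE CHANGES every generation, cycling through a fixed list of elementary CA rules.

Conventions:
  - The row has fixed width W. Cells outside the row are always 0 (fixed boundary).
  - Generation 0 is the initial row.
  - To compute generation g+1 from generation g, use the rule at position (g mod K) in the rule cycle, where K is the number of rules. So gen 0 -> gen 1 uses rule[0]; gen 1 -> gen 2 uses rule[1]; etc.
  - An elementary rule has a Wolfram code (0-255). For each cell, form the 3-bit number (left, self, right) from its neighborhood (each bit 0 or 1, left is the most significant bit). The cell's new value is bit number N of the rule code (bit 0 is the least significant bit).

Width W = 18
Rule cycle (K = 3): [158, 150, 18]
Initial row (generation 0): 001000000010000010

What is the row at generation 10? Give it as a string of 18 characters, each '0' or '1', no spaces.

Answer: 111000000000000000

Derivation:
Gen 0: 001000000010000010
Gen 1 (rule 158): 011100000111000111
Gen 2 (rule 150): 101010001010101010
Gen 3 (rule 18): 000001010000000001
Gen 4 (rule 158): 000011011000000011
Gen 5 (rule 150): 000100000100000100
Gen 6 (rule 18): 001010001010001010
Gen 7 (rule 158): 011011011011011011
Gen 8 (rule 150): 100000000000000000
Gen 9 (rule 18): 010000000000000000
Gen 10 (rule 158): 111000000000000000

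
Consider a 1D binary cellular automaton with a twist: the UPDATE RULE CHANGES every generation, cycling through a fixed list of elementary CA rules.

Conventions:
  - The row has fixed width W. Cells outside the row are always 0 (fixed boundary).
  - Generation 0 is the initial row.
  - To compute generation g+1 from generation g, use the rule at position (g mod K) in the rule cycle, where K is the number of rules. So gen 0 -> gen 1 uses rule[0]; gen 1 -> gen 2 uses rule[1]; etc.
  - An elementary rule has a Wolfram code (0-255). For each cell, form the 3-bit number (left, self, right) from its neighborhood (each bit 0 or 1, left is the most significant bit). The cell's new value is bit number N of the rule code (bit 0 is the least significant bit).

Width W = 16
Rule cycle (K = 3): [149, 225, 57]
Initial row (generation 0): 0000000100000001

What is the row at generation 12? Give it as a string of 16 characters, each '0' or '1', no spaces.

Answer: 1001001010010101

Derivation:
Gen 0: 0000000100000001
Gen 1 (rule 149): 1111110111111101
Gen 2 (rule 225): 0111111011111110
Gen 3 (rule 57): 0100000110000001
Gen 4 (rule 149): 0111110001111101
Gen 5 (rule 225): 0011110100111110
Gen 6 (rule 57): 1010001010100001
Gen 7 (rule 149): 1011101010111101
Gen 8 (rule 225): 0101110101011110
Gen 9 (rule 57): 0011001010110001
Gen 10 (rule 149): 1000101010001101
Gen 11 (rule 225): 0010010100100110
Gen 12 (rule 57): 1001001010010101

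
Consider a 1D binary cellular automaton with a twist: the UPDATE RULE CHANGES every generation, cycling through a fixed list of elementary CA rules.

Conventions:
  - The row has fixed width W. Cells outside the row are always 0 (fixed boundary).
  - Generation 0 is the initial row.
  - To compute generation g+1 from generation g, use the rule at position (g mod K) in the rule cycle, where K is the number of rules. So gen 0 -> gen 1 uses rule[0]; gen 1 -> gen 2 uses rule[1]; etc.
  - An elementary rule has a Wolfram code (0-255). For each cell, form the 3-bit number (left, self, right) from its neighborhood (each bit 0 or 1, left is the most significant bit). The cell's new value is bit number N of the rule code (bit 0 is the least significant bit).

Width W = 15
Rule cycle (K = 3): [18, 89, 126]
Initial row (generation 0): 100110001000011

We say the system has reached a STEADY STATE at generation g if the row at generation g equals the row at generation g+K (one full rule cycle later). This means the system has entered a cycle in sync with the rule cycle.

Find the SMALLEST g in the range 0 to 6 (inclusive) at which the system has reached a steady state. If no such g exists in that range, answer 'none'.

Gen 0: 100110001000011
Gen 1 (rule 18): 011001010100100
Gen 2 (rule 89): 011100000010011
Gen 3 (rule 126): 110110000111111
Gen 4 (rule 18): 000001001000000
Gen 5 (rule 89): 111100100111111
Gen 6 (rule 126): 100111111100001
Gen 7 (rule 18): 011000000010010
Gen 8 (rule 89): 011111111001001
Gen 9 (rule 126): 110000001111111

Answer: none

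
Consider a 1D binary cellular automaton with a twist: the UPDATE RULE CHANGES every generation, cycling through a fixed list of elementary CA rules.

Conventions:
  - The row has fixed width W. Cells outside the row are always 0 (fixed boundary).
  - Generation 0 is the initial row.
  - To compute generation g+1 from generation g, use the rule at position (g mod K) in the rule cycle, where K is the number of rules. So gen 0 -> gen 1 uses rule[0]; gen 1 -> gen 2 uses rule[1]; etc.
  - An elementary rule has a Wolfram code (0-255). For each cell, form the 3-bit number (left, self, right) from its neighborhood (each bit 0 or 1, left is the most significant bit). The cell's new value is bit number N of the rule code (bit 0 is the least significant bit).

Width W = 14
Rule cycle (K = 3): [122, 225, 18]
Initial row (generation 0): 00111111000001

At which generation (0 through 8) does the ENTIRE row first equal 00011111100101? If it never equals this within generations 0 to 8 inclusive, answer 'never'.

Gen 0: 00111111000001
Gen 1 (rule 122): 01100001100010
Gen 2 (rule 225): 00101100101000
Gen 3 (rule 18): 01000011000100
Gen 4 (rule 122): 10100111101010
Gen 5 (rule 225): 01000011110100
Gen 6 (rule 18): 10100100000010
Gen 7 (rule 122): 01011010000101
Gen 8 (rule 225): 00101100110010

Answer: never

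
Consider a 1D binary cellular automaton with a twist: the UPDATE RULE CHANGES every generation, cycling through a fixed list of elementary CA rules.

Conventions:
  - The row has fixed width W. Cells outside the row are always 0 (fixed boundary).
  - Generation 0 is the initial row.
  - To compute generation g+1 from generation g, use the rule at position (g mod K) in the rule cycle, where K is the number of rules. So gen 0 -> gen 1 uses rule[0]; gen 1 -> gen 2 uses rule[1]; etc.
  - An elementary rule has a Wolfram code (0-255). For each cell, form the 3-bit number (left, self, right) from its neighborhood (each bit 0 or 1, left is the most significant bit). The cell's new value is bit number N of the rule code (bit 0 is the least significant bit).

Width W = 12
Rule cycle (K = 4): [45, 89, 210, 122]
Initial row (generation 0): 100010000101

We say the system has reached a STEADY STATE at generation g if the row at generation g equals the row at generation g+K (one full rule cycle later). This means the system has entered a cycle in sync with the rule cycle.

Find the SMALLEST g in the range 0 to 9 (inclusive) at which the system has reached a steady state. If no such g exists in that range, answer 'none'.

Answer: 8

Derivation:
Gen 0: 100010000101
Gen 1 (rule 45): 101010110111
Gen 2 (rule 89): 000000110101
Gen 3 (rule 210): 000001010000
Gen 4 (rule 122): 000010101000
Gen 5 (rule 45): 111011111011
Gen 6 (rule 89): 101010001011
Gen 7 (rule 210): 000001010001
Gen 8 (rule 122): 000010101010
Gen 9 (rule 45): 111011111110
Gen 10 (rule 89): 101010000011
Gen 11 (rule 210): 000001000101
Gen 12 (rule 122): 000010101010
Gen 13 (rule 45): 111011111110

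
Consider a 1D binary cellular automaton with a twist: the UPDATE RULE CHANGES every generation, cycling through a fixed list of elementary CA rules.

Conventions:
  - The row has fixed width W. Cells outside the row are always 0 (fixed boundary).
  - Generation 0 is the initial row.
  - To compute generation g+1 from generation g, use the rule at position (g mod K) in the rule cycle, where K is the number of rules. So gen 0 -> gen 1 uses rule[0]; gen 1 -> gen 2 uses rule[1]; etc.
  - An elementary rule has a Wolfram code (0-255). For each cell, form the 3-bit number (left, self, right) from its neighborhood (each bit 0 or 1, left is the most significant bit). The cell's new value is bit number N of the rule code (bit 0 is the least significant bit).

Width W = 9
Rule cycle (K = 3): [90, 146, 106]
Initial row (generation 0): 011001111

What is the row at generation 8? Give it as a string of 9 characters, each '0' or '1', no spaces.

Answer: 000011001

Derivation:
Gen 0: 011001111
Gen 1 (rule 90): 111111001
Gen 2 (rule 146): 011110110
Gen 3 (rule 106): 110011110
Gen 4 (rule 90): 111110011
Gen 5 (rule 146): 011101100
Gen 6 (rule 106): 110111100
Gen 7 (rule 90): 110100110
Gen 8 (rule 146): 000011001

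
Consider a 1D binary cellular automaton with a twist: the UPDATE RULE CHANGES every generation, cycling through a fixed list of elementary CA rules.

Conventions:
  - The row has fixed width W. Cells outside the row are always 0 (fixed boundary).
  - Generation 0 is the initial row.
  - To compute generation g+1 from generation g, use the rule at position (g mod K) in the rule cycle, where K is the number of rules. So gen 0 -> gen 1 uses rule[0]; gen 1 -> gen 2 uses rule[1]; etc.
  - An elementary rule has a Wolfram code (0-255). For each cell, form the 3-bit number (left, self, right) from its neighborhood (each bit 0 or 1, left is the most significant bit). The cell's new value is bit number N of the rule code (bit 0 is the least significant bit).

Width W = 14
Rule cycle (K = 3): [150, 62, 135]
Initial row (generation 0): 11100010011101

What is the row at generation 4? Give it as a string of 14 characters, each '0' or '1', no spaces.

Answer: 10110110000101

Derivation:
Gen 0: 11100010011101
Gen 1 (rule 150): 01010111101001
Gen 2 (rule 62): 11111100011111
Gen 3 (rule 135): 01111001101110
Gen 4 (rule 150): 10110110000101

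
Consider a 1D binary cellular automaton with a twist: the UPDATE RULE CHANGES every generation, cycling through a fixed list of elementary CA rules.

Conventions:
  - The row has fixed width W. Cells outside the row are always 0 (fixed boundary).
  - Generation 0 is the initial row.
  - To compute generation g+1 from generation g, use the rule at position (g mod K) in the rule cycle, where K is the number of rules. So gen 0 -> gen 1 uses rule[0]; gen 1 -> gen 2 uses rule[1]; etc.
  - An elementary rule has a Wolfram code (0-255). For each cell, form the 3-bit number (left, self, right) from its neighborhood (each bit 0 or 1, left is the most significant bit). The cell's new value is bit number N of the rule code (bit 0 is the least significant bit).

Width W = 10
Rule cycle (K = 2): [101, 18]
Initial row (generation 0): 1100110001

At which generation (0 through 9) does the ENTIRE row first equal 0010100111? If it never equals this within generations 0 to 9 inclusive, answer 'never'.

Answer: never

Derivation:
Gen 0: 1100110001
Gen 1 (rule 101): 0100010101
Gen 2 (rule 18): 1010100000
Gen 3 (rule 101): 1111101111
Gen 4 (rule 18): 0000000000
Gen 5 (rule 101): 1111111111
Gen 6 (rule 18): 0000000000
Gen 7 (rule 101): 1111111111
Gen 8 (rule 18): 0000000000
Gen 9 (rule 101): 1111111111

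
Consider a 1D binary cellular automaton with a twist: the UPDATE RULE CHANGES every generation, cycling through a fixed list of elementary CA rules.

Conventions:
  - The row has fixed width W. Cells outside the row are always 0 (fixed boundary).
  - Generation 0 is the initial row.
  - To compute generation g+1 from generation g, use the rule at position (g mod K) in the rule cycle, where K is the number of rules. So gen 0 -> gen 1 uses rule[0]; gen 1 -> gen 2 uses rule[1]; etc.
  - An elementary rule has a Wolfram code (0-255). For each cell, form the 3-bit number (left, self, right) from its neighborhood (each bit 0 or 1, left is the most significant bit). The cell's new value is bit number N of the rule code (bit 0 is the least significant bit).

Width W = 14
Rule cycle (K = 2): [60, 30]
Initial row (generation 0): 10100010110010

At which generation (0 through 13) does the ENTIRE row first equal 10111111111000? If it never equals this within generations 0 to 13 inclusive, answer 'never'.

Gen 0: 10100010110010
Gen 1 (rule 60): 11110011101011
Gen 2 (rule 30): 10001110001010
Gen 3 (rule 60): 11001001001111
Gen 4 (rule 30): 10111111111000
Gen 5 (rule 60): 11100000000100
Gen 6 (rule 30): 10010000001110
Gen 7 (rule 60): 11011000001001
Gen 8 (rule 30): 10010100011111
Gen 9 (rule 60): 11011110010000
Gen 10 (rule 30): 10010001111000
Gen 11 (rule 60): 11011001000100
Gen 12 (rule 30): 10010111101110
Gen 13 (rule 60): 11011100011001

Answer: 4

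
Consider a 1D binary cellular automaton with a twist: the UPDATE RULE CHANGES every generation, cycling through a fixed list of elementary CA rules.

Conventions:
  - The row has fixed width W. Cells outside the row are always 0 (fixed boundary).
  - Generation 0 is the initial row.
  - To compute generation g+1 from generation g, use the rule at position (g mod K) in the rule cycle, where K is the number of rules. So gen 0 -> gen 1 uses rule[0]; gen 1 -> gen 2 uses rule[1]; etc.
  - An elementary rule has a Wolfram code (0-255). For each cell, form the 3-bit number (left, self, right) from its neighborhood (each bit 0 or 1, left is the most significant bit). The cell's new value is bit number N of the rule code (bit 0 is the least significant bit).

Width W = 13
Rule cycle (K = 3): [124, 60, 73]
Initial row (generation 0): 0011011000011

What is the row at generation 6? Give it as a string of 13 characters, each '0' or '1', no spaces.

Answer: 0000101000111

Derivation:
Gen 0: 0011011000011
Gen 1 (rule 124): 0011111100011
Gen 2 (rule 60): 0010000010010
Gen 3 (rule 73): 1000111000000
Gen 4 (rule 124): 1100101100000
Gen 5 (rule 60): 1010111010000
Gen 6 (rule 73): 0000101000111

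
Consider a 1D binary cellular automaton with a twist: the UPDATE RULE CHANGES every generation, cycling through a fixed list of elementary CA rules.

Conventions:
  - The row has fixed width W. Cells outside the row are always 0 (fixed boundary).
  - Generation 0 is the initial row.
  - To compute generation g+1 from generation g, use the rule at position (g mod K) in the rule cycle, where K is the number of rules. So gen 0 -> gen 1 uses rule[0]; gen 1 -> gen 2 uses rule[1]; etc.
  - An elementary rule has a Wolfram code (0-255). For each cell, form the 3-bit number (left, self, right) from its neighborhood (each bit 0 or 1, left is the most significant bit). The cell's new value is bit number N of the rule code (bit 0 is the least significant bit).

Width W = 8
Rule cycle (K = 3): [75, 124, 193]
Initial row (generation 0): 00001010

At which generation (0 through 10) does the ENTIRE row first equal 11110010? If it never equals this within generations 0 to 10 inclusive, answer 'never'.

Answer: 7

Derivation:
Gen 0: 00001010
Gen 1 (rule 75): 11110000
Gen 2 (rule 124): 10011000
Gen 3 (rule 193): 00001011
Gen 4 (rule 75): 11110011
Gen 5 (rule 124): 10011011
Gen 6 (rule 193): 00001001
Gen 7 (rule 75): 11110010
Gen 8 (rule 124): 10011011
Gen 9 (rule 193): 00001001
Gen 10 (rule 75): 11110010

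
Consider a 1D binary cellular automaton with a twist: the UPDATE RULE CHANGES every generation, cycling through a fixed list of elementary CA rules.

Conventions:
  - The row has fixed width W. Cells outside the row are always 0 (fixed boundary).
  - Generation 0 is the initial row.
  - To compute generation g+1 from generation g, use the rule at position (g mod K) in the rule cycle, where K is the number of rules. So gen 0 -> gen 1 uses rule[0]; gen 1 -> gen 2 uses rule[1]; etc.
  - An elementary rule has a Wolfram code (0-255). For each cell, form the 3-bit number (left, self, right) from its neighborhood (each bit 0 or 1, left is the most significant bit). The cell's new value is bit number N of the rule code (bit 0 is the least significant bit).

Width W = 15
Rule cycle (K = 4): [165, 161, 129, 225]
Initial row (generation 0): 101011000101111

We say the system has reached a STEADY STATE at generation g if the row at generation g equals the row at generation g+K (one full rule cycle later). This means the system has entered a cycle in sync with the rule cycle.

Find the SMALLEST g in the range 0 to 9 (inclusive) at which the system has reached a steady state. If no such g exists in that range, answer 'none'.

Gen 0: 101011000101111
Gen 1 (rule 165): 111100010110110
Gen 2 (rule 161): 011001001001000
Gen 3 (rule 129): 000000000000011
Gen 4 (rule 225): 111111111111001
Gen 5 (rule 165): 011111111110001
Gen 6 (rule 161): 001111111100100
Gen 7 (rule 129): 100111111000001
Gen 8 (rule 225): 000011111011100
Gen 9 (rule 165): 111001110101001
Gen 10 (rule 161): 010000101010000
Gen 11 (rule 129): 000110000000111
Gen 12 (rule 225): 110010111110011
Gen 13 (rule 165): 000011011100000

Answer: none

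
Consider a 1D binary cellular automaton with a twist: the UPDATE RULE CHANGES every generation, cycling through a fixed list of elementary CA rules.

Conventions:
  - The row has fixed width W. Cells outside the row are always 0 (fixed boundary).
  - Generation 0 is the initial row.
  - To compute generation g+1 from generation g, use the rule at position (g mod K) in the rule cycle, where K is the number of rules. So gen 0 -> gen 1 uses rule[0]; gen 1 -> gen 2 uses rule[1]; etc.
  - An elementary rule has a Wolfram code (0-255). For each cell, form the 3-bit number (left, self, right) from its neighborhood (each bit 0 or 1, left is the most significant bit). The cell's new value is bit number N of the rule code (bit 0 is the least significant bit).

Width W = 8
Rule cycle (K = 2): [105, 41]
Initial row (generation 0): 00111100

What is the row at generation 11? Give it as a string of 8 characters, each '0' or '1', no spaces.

Gen 0: 00111100
Gen 1 (rule 105): 10100101
Gen 2 (rule 41): 01000010
Gen 3 (rule 105): 00011000
Gen 4 (rule 41): 11010011
Gen 5 (rule 105): 11100011
Gen 6 (rule 41): 10001010
Gen 7 (rule 105): 00100100
Gen 8 (rule 41): 10000001
Gen 9 (rule 105): 00111100
Gen 10 (rule 41): 10100001
Gen 11 (rule 105): 01001100

Answer: 01001100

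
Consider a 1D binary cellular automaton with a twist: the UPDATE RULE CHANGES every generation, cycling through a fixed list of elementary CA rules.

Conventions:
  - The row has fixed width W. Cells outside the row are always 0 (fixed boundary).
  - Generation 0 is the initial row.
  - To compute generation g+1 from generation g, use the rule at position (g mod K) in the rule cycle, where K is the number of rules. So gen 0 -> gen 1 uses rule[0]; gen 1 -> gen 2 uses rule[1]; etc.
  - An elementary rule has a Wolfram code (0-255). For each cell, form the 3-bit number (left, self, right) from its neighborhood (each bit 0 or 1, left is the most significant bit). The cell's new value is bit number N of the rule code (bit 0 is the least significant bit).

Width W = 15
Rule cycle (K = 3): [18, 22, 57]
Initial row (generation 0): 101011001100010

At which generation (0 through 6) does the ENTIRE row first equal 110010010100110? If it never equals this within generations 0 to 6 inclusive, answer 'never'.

Gen 0: 101011001100010
Gen 1 (rule 18): 000000110010101
Gen 2 (rule 22): 000001001110101
Gen 3 (rule 57): 111100101001010
Gen 4 (rule 18): 000011000110001
Gen 5 (rule 22): 000100101001011
Gen 6 (rule 57): 110010010100110

Answer: 6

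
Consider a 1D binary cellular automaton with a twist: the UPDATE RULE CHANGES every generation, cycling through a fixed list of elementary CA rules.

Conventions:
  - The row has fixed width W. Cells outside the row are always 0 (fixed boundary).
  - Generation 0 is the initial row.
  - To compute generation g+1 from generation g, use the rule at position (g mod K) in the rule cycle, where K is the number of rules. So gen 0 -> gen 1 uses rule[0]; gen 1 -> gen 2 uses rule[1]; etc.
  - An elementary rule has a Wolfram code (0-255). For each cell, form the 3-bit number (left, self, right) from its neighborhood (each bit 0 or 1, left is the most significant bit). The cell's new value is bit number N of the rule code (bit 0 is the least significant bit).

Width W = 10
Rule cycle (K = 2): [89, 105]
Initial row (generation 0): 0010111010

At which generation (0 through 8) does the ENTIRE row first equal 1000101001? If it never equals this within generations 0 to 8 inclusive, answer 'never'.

Gen 0: 0010111010
Gen 1 (rule 89): 1000101001
Gen 2 (rule 105): 0010010000
Gen 3 (rule 89): 1001001111
Gen 4 (rule 105): 0000001001
Gen 5 (rule 89): 1111100100
Gen 6 (rule 105): 1000100001
Gen 7 (rule 89): 0110011100
Gen 8 (rule 105): 0110010101

Answer: 1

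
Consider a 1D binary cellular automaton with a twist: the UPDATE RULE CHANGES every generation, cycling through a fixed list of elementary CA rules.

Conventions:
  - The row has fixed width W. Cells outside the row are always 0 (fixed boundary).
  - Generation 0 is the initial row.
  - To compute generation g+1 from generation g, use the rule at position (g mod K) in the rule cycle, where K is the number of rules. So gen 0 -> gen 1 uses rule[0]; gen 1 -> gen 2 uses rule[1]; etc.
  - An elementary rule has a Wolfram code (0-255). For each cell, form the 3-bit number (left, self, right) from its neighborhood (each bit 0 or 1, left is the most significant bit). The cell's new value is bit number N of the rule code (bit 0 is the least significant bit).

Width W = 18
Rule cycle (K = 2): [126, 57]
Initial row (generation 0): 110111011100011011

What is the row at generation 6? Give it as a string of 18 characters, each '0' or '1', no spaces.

Gen 0: 110111011100011011
Gen 1 (rule 126): 111101110110111111
Gen 2 (rule 57): 100011001101100000
Gen 3 (rule 126): 110111111111110000
Gen 4 (rule 57): 101100000000001111
Gen 5 (rule 126): 111110000000011001
Gen 6 (rule 57): 100001111111010100

Answer: 100001111111010100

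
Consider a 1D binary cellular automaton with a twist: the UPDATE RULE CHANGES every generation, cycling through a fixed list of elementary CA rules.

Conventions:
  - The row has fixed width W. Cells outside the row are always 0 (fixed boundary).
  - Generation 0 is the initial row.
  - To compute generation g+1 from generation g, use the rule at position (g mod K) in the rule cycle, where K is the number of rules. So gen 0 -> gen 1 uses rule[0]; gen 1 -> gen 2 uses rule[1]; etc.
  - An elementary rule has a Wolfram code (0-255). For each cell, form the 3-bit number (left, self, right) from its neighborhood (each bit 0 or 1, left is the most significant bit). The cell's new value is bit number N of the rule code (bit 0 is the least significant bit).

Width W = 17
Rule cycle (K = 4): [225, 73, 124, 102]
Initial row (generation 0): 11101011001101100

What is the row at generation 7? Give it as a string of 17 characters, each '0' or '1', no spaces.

Answer: 11001100111111111

Derivation:
Gen 0: 11101011001101100
Gen 1 (rule 225): 01110101000110101
Gen 2 (rule 73): 01010000010110000
Gen 3 (rule 124): 01111000011111000
Gen 4 (rule 102): 10001000100001000
Gen 5 (rule 225): 00100010001100011
Gen 6 (rule 73): 10001000101101011
Gen 7 (rule 124): 11001100111111111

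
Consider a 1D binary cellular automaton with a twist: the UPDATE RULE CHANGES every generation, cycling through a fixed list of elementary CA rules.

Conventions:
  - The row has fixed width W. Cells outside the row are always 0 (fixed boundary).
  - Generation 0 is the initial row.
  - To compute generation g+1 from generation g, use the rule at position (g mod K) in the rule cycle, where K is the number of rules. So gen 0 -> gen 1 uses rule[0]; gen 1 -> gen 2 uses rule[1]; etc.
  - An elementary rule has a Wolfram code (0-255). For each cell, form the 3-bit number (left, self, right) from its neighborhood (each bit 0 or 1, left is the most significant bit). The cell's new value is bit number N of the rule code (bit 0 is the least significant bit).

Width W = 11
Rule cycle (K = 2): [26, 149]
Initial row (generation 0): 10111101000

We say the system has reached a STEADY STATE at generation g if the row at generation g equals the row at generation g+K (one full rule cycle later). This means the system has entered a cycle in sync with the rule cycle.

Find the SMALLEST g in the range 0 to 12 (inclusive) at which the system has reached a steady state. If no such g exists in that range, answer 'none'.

Gen 0: 10111101000
Gen 1 (rule 26): 00100000100
Gen 2 (rule 149): 10111110111
Gen 3 (rule 26): 00100000100
Gen 4 (rule 149): 10111110111
Gen 5 (rule 26): 00100000100
Gen 6 (rule 149): 10111110111
Gen 7 (rule 26): 00100000100
Gen 8 (rule 149): 10111110111
Gen 9 (rule 26): 00100000100
Gen 10 (rule 149): 10111110111
Gen 11 (rule 26): 00100000100
Gen 12 (rule 149): 10111110111
Gen 13 (rule 26): 00100000100
Gen 14 (rule 149): 10111110111

Answer: 1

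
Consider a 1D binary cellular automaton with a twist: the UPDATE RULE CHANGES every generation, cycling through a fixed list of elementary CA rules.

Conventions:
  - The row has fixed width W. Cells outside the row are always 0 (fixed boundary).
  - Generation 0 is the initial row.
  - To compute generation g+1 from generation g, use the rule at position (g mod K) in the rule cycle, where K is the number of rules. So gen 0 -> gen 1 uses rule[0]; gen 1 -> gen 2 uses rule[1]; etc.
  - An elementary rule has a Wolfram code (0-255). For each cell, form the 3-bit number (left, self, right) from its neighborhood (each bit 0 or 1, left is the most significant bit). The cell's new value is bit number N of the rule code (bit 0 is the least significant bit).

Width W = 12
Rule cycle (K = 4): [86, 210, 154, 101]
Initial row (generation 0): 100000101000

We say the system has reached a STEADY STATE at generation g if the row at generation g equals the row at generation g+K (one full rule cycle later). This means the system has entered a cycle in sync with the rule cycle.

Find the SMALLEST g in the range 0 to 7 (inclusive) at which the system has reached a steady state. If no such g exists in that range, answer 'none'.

Gen 0: 100000101000
Gen 1 (rule 86): 110001101100
Gen 2 (rule 210): 011010100110
Gen 3 (rule 154): 110000011101
Gen 4 (rule 101): 010111000111
Gen 5 (rule 86): 110001101001
Gen 6 (rule 210): 011010100110
Gen 7 (rule 154): 110000011101
Gen 8 (rule 101): 010111000111
Gen 9 (rule 86): 110001101001
Gen 10 (rule 210): 011010100110
Gen 11 (rule 154): 110000011101

Answer: 2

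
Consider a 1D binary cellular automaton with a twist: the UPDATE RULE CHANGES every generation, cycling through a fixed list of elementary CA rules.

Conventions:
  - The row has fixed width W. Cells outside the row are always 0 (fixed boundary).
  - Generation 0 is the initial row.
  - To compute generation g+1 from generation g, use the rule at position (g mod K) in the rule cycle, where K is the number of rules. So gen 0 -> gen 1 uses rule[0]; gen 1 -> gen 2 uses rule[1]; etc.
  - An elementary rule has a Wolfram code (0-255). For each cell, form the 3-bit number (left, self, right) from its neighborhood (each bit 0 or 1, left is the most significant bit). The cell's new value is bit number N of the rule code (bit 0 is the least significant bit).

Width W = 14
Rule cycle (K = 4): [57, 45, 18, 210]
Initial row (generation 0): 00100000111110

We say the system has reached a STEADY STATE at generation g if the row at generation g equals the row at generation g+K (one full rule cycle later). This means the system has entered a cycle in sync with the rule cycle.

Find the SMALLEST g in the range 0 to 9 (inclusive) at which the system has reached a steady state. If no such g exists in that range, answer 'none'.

Gen 0: 00100000111110
Gen 1 (rule 57): 10011110100001
Gen 2 (rule 45): 10010001101101
Gen 3 (rule 18): 01101010000000
Gen 4 (rule 210): 10100001000000
Gen 5 (rule 57): 01011100111111
Gen 6 (rule 45): 01110000100000
Gen 7 (rule 18): 10001001010000
Gen 8 (rule 210): 01010110001000
Gen 9 (rule 57): 00101101100111
Gen 10 (rule 45): 10111011000100
Gen 11 (rule 18): 00000000101010
Gen 12 (rule 210): 00000001000001
Gen 13 (rule 57): 11111100111100

Answer: none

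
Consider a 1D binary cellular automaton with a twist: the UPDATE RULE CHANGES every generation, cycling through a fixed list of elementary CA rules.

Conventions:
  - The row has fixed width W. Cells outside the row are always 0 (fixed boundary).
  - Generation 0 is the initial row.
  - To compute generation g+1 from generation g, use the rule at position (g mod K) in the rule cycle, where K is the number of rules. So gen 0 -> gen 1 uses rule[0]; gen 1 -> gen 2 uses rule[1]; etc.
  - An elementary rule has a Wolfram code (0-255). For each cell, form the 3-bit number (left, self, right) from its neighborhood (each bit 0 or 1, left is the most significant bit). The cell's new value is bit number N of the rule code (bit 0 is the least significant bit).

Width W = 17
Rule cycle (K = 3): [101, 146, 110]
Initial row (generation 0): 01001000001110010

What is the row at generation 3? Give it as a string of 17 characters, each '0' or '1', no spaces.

Gen 0: 01001000001110010
Gen 1 (rule 101): 01001011100010010
Gen 2 (rule 146): 10110001010101101
Gen 3 (rule 110): 11110011111111111

Answer: 11110011111111111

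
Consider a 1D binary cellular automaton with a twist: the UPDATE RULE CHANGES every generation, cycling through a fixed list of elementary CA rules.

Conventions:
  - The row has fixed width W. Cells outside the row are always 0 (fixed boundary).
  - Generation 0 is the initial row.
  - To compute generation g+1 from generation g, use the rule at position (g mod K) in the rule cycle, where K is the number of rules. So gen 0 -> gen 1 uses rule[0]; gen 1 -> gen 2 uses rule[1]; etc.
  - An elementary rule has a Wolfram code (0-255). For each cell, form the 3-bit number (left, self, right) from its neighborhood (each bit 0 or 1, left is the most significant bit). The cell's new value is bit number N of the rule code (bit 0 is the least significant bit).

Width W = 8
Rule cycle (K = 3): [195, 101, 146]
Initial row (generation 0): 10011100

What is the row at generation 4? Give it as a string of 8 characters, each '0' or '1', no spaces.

Gen 0: 10011100
Gen 1 (rule 195): 00101101
Gen 2 (rule 101): 10110111
Gen 3 (rule 146): 00000010
Gen 4 (rule 195): 11111100

Answer: 11111100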